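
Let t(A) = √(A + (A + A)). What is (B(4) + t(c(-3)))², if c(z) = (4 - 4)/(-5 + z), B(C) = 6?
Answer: 36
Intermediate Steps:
c(z) = 0 (c(z) = 0/(-5 + z) = 0)
t(A) = √3*√A (t(A) = √(A + 2*A) = √(3*A) = √3*√A)
(B(4) + t(c(-3)))² = (6 + √3*√0)² = (6 + √3*0)² = (6 + 0)² = 6² = 36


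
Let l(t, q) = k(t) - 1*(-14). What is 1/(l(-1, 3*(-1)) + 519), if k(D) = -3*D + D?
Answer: 1/535 ≈ 0.0018692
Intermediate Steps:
k(D) = -2*D
l(t, q) = 14 - 2*t (l(t, q) = -2*t - 1*(-14) = -2*t + 14 = 14 - 2*t)
1/(l(-1, 3*(-1)) + 519) = 1/((14 - 2*(-1)) + 519) = 1/((14 + 2) + 519) = 1/(16 + 519) = 1/535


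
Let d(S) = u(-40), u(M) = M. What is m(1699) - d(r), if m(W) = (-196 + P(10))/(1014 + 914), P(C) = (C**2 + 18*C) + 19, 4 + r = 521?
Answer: 77223/1928 ≈ 40.053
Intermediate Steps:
r = 517 (r = -4 + 521 = 517)
d(S) = -40
P(C) = 19 + C**2 + 18*C
m(W) = 103/1928 (m(W) = (-196 + (19 + 10**2 + 18*10))/(1014 + 914) = (-196 + (19 + 100 + 180))/1928 = (-196 + 299)*(1/1928) = 103*(1/1928) = 103/1928)
m(1699) - d(r) = 103/1928 - 1*(-40) = 103/1928 + 40 = 77223/1928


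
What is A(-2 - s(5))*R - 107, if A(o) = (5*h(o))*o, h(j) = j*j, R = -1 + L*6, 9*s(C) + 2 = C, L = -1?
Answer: 9116/27 ≈ 337.63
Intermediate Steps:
s(C) = -2/9 + C/9
R = -7 (R = -1 - 1*6 = -1 - 6 = -7)
h(j) = j**2
A(o) = 5*o**3 (A(o) = (5*o**2)*o = 5*o**3)
A(-2 - s(5))*R - 107 = (5*(-2 - (-2/9 + (1/9)*5))**3)*(-7) - 107 = (5*(-2 - (-2/9 + 5/9))**3)*(-7) - 107 = (5*(-2 - 1*1/3)**3)*(-7) - 107 = (5*(-2 - 1/3)**3)*(-7) - 107 = (5*(-7/3)**3)*(-7) - 107 = (5*(-343/27))*(-7) - 107 = -1715/27*(-7) - 107 = 12005/27 - 107 = 9116/27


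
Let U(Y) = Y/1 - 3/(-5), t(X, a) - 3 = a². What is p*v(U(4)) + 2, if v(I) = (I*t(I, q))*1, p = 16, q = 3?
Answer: 4426/5 ≈ 885.20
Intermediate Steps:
t(X, a) = 3 + a²
U(Y) = ⅗ + Y (U(Y) = Y*1 - 3*(-⅕) = Y + ⅗ = ⅗ + Y)
v(I) = 12*I (v(I) = (I*(3 + 3²))*1 = (I*(3 + 9))*1 = (I*12)*1 = (12*I)*1 = 12*I)
p*v(U(4)) + 2 = 16*(12*(⅗ + 4)) + 2 = 16*(12*(23/5)) + 2 = 16*(276/5) + 2 = 4416/5 + 2 = 4426/5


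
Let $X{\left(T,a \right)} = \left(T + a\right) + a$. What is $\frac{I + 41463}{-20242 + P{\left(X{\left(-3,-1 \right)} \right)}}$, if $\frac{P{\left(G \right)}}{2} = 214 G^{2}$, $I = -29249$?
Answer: $- \frac{6107}{4771} \approx -1.28$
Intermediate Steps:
$X{\left(T,a \right)} = T + 2 a$
$P{\left(G \right)} = 428 G^{2}$ ($P{\left(G \right)} = 2 \cdot 214 G^{2} = 428 G^{2}$)
$\frac{I + 41463}{-20242 + P{\left(X{\left(-3,-1 \right)} \right)}} = \frac{-29249 + 41463}{-20242 + 428 \left(-3 + 2 \left(-1\right)\right)^{2}} = \frac{12214}{-20242 + 428 \left(-3 - 2\right)^{2}} = \frac{12214}{-20242 + 428 \left(-5\right)^{2}} = \frac{12214}{-20242 + 428 \cdot 25} = \frac{12214}{-20242 + 10700} = \frac{12214}{-9542} = 12214 \left(- \frac{1}{9542}\right) = - \frac{6107}{4771}$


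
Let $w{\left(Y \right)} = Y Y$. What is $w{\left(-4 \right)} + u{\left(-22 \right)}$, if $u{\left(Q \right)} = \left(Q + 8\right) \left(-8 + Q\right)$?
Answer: $436$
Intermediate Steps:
$w{\left(Y \right)} = Y^{2}$
$u{\left(Q \right)} = \left(-8 + Q\right) \left(8 + Q\right)$ ($u{\left(Q \right)} = \left(8 + Q\right) \left(-8 + Q\right) = \left(-8 + Q\right) \left(8 + Q\right)$)
$w{\left(-4 \right)} + u{\left(-22 \right)} = \left(-4\right)^{2} - \left(64 - \left(-22\right)^{2}\right) = 16 + \left(-64 + 484\right) = 16 + 420 = 436$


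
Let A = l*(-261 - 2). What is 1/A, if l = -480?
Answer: 1/126240 ≈ 7.9214e-6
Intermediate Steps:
A = 126240 (A = -480*(-261 - 2) = -480*(-263) = 126240)
1/A = 1/126240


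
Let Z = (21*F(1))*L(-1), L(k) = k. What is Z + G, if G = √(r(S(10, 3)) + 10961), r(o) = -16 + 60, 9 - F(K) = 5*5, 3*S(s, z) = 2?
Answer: 336 + √11005 ≈ 440.90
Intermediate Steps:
S(s, z) = ⅔ (S(s, z) = (⅓)*2 = ⅔)
F(K) = -16 (F(K) = 9 - 5*5 = 9 - 1*25 = 9 - 25 = -16)
r(o) = 44
Z = 336 (Z = (21*(-16))*(-1) = -336*(-1) = 336)
G = √11005 (G = √(44 + 10961) = √11005 ≈ 104.90)
Z + G = 336 + √11005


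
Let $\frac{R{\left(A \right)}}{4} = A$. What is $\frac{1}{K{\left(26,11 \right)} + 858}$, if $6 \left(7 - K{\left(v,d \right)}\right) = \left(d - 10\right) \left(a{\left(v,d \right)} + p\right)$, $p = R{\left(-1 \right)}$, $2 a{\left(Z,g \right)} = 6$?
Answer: $\frac{6}{5191} \approx 0.0011558$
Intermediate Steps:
$R{\left(A \right)} = 4 A$
$a{\left(Z,g \right)} = 3$ ($a{\left(Z,g \right)} = \frac{1}{2} \cdot 6 = 3$)
$p = -4$ ($p = 4 \left(-1\right) = -4$)
$K{\left(v,d \right)} = \frac{16}{3} + \frac{d}{6}$ ($K{\left(v,d \right)} = 7 - \frac{\left(d - 10\right) \left(3 - 4\right)}{6} = 7 - \frac{\left(-10 + d\right) \left(-1\right)}{6} = 7 - \frac{10 - d}{6} = 7 + \left(- \frac{5}{3} + \frac{d}{6}\right) = \frac{16}{3} + \frac{d}{6}$)
$\frac{1}{K{\left(26,11 \right)} + 858} = \frac{1}{\left(\frac{16}{3} + \frac{1}{6} \cdot 11\right) + 858} = \frac{1}{\left(\frac{16}{3} + \frac{11}{6}\right) + 858} = \frac{1}{\frac{43}{6} + 858} = \frac{1}{\frac{5191}{6}} = \frac{6}{5191}$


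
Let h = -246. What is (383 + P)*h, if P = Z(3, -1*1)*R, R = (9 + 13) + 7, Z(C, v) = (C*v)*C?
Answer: -30012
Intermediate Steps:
Z(C, v) = v*C²
R = 29 (R = 22 + 7 = 29)
P = -261 (P = (-1*1*3²)*29 = -1*9*29 = -9*29 = -261)
(383 + P)*h = (383 - 261)*(-246) = 122*(-246) = -30012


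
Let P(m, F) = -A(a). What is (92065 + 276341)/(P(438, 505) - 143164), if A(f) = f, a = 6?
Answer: -184203/71585 ≈ -2.5732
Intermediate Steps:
P(m, F) = -6 (P(m, F) = -1*6 = -6)
(92065 + 276341)/(P(438, 505) - 143164) = (92065 + 276341)/(-6 - 143164) = 368406/(-143170) = 368406*(-1/143170) = -184203/71585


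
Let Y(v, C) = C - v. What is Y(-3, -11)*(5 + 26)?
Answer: -248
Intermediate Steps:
Y(-3, -11)*(5 + 26) = (-11 - 1*(-3))*(5 + 26) = (-11 + 3)*31 = -8*31 = -248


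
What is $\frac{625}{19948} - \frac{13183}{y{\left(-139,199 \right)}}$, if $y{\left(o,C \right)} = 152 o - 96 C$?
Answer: $\frac{72029871}{200636984} \approx 0.35901$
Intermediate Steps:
$y{\left(o,C \right)} = - 96 C + 152 o$
$\frac{625}{19948} - \frac{13183}{y{\left(-139,199 \right)}} = \frac{625}{19948} - \frac{13183}{\left(-96\right) 199 + 152 \left(-139\right)} = 625 \cdot \frac{1}{19948} - \frac{13183}{-19104 - 21128} = \frac{625}{19948} - \frac{13183}{-40232} = \frac{625}{19948} - - \frac{13183}{40232} = \frac{625}{19948} + \frac{13183}{40232} = \frac{72029871}{200636984}$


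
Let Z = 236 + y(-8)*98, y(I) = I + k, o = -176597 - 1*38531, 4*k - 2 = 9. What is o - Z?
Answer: -429699/2 ≈ -2.1485e+5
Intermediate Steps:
k = 11/4 (k = ½ + (¼)*9 = ½ + 9/4 = 11/4 ≈ 2.7500)
o = -215128 (o = -176597 - 38531 = -215128)
y(I) = 11/4 + I (y(I) = I + 11/4 = 11/4 + I)
Z = -557/2 (Z = 236 + (11/4 - 8)*98 = 236 - 21/4*98 = 236 - 1029/2 = -557/2 ≈ -278.50)
o - Z = -215128 - 1*(-557/2) = -215128 + 557/2 = -429699/2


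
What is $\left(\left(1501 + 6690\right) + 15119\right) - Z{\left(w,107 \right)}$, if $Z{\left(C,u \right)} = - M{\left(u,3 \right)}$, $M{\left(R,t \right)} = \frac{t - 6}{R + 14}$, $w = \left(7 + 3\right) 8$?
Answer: $\frac{2820507}{121} \approx 23310.0$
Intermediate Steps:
$w = 80$ ($w = 10 \cdot 8 = 80$)
$M{\left(R,t \right)} = \frac{-6 + t}{14 + R}$
$Z{\left(C,u \right)} = \frac{3}{14 + u}$ ($Z{\left(C,u \right)} = - \frac{-6 + 3}{14 + u} = - \frac{-3}{14 + u} = \frac{3}{14 + u}$)
$\left(\left(1501 + 6690\right) + 15119\right) - Z{\left(w,107 \right)} = \left(\left(1501 + 6690\right) + 15119\right) - \frac{3}{14 + 107} = \left(8191 + 15119\right) - \frac{3}{121} = 23310 - 3 \cdot \frac{1}{121} = 23310 - \frac{3}{121} = \frac{2820507}{121}$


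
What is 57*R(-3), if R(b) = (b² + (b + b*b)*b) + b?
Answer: -684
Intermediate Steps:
R(b) = b + b² + b*(b + b²) (R(b) = (b² + (b + b²)*b) + b = (b² + b*(b + b²)) + b = b + b² + b*(b + b²))
57*R(-3) = 57*(-3*(1 + (-3)² + 2*(-3))) = 57*(-3*(1 + 9 - 6)) = 57*(-3*4) = 57*(-12) = -684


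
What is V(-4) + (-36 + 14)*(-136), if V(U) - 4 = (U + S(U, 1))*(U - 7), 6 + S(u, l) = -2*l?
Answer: 3128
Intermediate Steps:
S(u, l) = -6 - 2*l
V(U) = 4 + (-8 + U)*(-7 + U) (V(U) = 4 + (U + (-6 - 2*1))*(U - 7) = 4 + (U + (-6 - 2))*(-7 + U) = 4 + (U - 8)*(-7 + U) = 4 + (-8 + U)*(-7 + U))
V(-4) + (-36 + 14)*(-136) = (60 + (-4)² - 15*(-4)) + (-36 + 14)*(-136) = (60 + 16 + 60) - 22*(-136) = 136 + 2992 = 3128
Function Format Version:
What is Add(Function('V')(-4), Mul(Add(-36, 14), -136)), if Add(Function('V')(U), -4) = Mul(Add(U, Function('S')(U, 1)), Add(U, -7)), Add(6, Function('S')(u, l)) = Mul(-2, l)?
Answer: 3128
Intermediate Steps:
Function('S')(u, l) = Add(-6, Mul(-2, l))
Function('V')(U) = Add(4, Mul(Add(-8, U), Add(-7, U))) (Function('V')(U) = Add(4, Mul(Add(U, Add(-6, Mul(-2, 1))), Add(U, -7))) = Add(4, Mul(Add(U, Add(-6, -2)), Add(-7, U))) = Add(4, Mul(Add(U, -8), Add(-7, U))) = Add(4, Mul(Add(-8, U), Add(-7, U))))
Add(Function('V')(-4), Mul(Add(-36, 14), -136)) = Add(Add(60, Pow(-4, 2), Mul(-15, -4)), Mul(Add(-36, 14), -136)) = Add(Add(60, 16, 60), Mul(-22, -136)) = Add(136, 2992) = 3128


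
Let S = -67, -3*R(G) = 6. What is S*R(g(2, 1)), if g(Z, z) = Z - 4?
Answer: 134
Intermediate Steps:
g(Z, z) = -4 + Z
R(G) = -2 (R(G) = -⅓*6 = -2)
S*R(g(2, 1)) = -67*(-2) = 134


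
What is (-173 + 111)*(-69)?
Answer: 4278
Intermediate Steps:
(-173 + 111)*(-69) = -62*(-69) = 4278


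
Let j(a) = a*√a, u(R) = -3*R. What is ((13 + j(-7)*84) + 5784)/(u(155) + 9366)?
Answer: 5797/8901 - 196*I*√7/2967 ≈ 0.65127 - 0.17478*I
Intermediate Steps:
j(a) = a^(3/2)
((13 + j(-7)*84) + 5784)/(u(155) + 9366) = ((13 + (-7)^(3/2)*84) + 5784)/(-3*155 + 9366) = ((13 - 7*I*√7*84) + 5784)/(-465 + 9366) = ((13 - 588*I*√7) + 5784)/8901 = (5797 - 588*I*√7)*(1/8901) = 5797/8901 - 196*I*√7/2967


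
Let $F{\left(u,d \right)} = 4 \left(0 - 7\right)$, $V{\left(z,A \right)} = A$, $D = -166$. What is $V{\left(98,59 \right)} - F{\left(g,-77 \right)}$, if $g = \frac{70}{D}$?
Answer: $87$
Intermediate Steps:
$g = - \frac{35}{83}$ ($g = \frac{70}{-166} = 70 \left(- \frac{1}{166}\right) = - \frac{35}{83} \approx -0.42169$)
$F{\left(u,d \right)} = -28$ ($F{\left(u,d \right)} = 4 \left(-7\right) = -28$)
$V{\left(98,59 \right)} - F{\left(g,-77 \right)} = 59 - -28 = 59 + 28 = 87$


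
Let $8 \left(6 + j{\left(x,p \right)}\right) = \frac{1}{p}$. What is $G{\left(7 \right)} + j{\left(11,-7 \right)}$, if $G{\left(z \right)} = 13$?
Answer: $\frac{391}{56} \approx 6.9821$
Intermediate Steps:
$j{\left(x,p \right)} = -6 + \frac{1}{8 p}$
$G{\left(7 \right)} + j{\left(11,-7 \right)} = 13 - \left(6 - \frac{1}{8 \left(-7\right)}\right) = 13 + \left(-6 + \frac{1}{8} \left(- \frac{1}{7}\right)\right) = 13 - \frac{337}{56} = \frac{391}{56}$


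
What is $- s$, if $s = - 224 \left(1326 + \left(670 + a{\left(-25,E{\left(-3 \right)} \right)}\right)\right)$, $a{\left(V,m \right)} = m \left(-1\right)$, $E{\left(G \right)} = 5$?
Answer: $445984$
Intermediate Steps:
$a{\left(V,m \right)} = - m$
$s = -445984$ ($s = - 224 \left(1326 + \left(670 - 5\right)\right) = - 224 \left(1326 + 665\right) = \left(-224\right) 1991 = -445984$)
$- s = \left(-1\right) \left(-445984\right) = 445984$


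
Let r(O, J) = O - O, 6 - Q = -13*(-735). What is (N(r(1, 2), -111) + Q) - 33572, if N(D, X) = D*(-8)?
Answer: -43121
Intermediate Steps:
Q = -9549 (Q = 6 - (-13)*(-735) = 6 - 1*9555 = 6 - 9555 = -9549)
r(O, J) = 0
N(D, X) = -8*D
(N(r(1, 2), -111) + Q) - 33572 = (-8*0 - 9549) - 33572 = (0 - 9549) - 33572 = -9549 - 33572 = -43121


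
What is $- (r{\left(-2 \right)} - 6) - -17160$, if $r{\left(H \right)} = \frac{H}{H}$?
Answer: $17165$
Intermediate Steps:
$r{\left(H \right)} = 1$
$- (r{\left(-2 \right)} - 6) - -17160 = - (1 - 6) - -17160 = \left(-1\right) \left(-5\right) + 17160 = 5 + 17160 = 17165$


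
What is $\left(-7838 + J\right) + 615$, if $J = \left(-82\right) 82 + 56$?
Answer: $-13891$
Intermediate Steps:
$J = -6668$ ($J = -6724 + 56 = -6668$)
$\left(-7838 + J\right) + 615 = \left(-7838 - 6668\right) + 615 = -14506 + 615 = -13891$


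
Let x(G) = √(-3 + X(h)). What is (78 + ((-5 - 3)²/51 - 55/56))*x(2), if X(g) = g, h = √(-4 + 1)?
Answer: 223547*√(-3 + I*√3)/2856 ≈ 37.705 + 140.72*I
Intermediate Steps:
h = I*√3 (h = √(-3) = I*√3 ≈ 1.732*I)
x(G) = √(-3 + I*√3)
(78 + ((-5 - 3)²/51 - 55/56))*x(2) = (78 + ((-5 - 3)²/51 - 55/56))*√(-3 + I*√3) = (78 + ((-8)²*(1/51) - 55*1/56))*√(-3 + I*√3) = (78 + (64*(1/51) - 55/56))*√(-3 + I*√3) = (78 + (64/51 - 55/56))*√(-3 + I*√3) = (78 + 779/2856)*√(-3 + I*√3) = 223547*√(-3 + I*√3)/2856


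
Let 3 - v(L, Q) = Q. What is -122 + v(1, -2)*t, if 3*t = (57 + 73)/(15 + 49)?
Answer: -11387/96 ≈ -118.61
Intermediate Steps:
t = 65/96 (t = ((57 + 73)/(15 + 49))/3 = (130/64)/3 = (130*(1/64))/3 = (⅓)*(65/32) = 65/96 ≈ 0.67708)
v(L, Q) = 3 - Q
-122 + v(1, -2)*t = -122 + (3 - 1*(-2))*(65/96) = -122 + (3 + 2)*(65/96) = -122 + 5*(65/96) = -122 + 325/96 = -11387/96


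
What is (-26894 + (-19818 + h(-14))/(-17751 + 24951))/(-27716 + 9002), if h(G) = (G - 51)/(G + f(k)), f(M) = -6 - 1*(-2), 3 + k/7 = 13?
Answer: 3485819059/2425334400 ≈ 1.4373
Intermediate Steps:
k = 70 (k = -21 + 7*13 = -21 + 91 = 70)
f(M) = -4 (f(M) = -6 + 2 = -4)
h(G) = (-51 + G)/(-4 + G) (h(G) = (G - 51)/(G - 4) = (-51 + G)/(-4 + G))
(-26894 + (-19818 + h(-14))/(-17751 + 24951))/(-27716 + 9002) = (-26894 + (-19818 + (-51 - 14)/(-4 - 14))/(-17751 + 24951))/(-27716 + 9002) = (-26894 + (-19818 - 65/(-18))/7200)/(-18714) = (-26894 + (-19818 - 1/18*(-65))*(1/7200))*(-1/18714) = (-26894 + (-19818 + 65/18)*(1/7200))*(-1/18714) = (-26894 - 356659/18*1/7200)*(-1/18714) = (-26894 - 356659/129600)*(-1/18714) = -3485819059/129600*(-1/18714) = 3485819059/2425334400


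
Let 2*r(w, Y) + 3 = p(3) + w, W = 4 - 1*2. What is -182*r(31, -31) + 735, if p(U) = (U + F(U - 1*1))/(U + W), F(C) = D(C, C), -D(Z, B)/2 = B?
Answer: -8974/5 ≈ -1794.8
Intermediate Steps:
D(Z, B) = -2*B
F(C) = -2*C
W = 2 (W = 4 - 2 = 2)
p(U) = (2 - U)/(2 + U) (p(U) = (U - 2*(U - 1*1))/(U + 2) = (U - 2*(U - 1))/(2 + U) = (U - 2*(-1 + U))/(2 + U) = (U + (2 - 2*U))/(2 + U) = (2 - U)/(2 + U))
r(w, Y) = -8/5 + w/2 (r(w, Y) = -3/2 + ((2 - 1*3)/(2 + 3) + w)/2 = -3/2 + ((2 - 3)/5 + w)/2 = -3/2 + ((1/5)*(-1) + w)/2 = -3/2 + (-1/5 + w)/2 = -3/2 + (-1/10 + w/2) = -8/5 + w/2)
-182*r(31, -31) + 735 = -182*(-8/5 + (1/2)*31) + 735 = -182*(-8/5 + 31/2) + 735 = -182*139/10 + 735 = -12649/5 + 735 = -8974/5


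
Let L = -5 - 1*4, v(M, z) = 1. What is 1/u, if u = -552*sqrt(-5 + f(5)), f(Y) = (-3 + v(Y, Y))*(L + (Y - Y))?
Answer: -sqrt(13)/7176 ≈ -0.00050245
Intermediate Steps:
L = -9 (L = -5 - 4 = -9)
f(Y) = 18 (f(Y) = (-3 + 1)*(-9 + (Y - Y)) = -2*(-9 + 0) = -2*(-9) = 18)
u = -552*sqrt(13) (u = -552*sqrt(-5 + 18) = -552*sqrt(13) ≈ -1990.3)
1/u = 1/(-552*sqrt(13)) = -sqrt(13)/7176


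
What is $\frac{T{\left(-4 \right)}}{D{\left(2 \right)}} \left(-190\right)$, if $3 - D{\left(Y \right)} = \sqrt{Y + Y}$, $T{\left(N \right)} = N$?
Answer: $760$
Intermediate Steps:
$D{\left(Y \right)} = 3 - \sqrt{2} \sqrt{Y}$ ($D{\left(Y \right)} = 3 - \sqrt{Y + Y} = 3 - \sqrt{2 Y} = 3 - \sqrt{2} \sqrt{Y}$)
$\frac{T{\left(-4 \right)}}{D{\left(2 \right)}} \left(-190\right) = - \frac{4}{3 - \sqrt{2} \sqrt{2}} \left(-190\right) = - \frac{4}{3 - 2} \left(-190\right) = - \frac{4}{1} \left(-190\right) = \left(-4\right) 1 \left(-190\right) = \left(-4\right) \left(-190\right) = 760$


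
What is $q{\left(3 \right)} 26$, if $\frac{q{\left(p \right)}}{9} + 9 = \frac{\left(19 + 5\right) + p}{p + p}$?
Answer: $-1053$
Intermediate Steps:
$q{\left(p \right)} = -81 + \frac{9 \left(24 + p\right)}{2 p}$ ($q{\left(p \right)} = -81 + 9 \frac{\left(19 + 5\right) + p}{p + p} = -81 + 9 \frac{24 + p}{2 p} = -81 + \frac{9 \left(24 + p\right)}{2 p}$)
$q{\left(3 \right)} 26 = \left(- \frac{153}{2} + \frac{108}{3}\right) 26 = \left(- \frac{153}{2} + 108 \cdot \frac{1}{3}\right) 26 = \left(- \frac{153}{2} + 36\right) 26 = \left(- \frac{81}{2}\right) 26 = -1053$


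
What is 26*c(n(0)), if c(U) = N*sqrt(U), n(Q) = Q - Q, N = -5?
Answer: 0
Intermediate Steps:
n(Q) = 0
c(U) = -5*sqrt(U)
26*c(n(0)) = 26*(-5*sqrt(0)) = 26*(-5*0) = 26*0 = 0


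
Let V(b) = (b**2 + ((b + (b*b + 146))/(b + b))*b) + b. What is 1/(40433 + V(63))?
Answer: 1/46554 ≈ 2.1480e-5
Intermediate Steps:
V(b) = 73 + 3*b/2 + 3*b**2/2 (V(b) = (b**2 + ((b + (b**2 + 146))/((2*b)))*b) + b = (b**2 + ((b + (146 + b**2))*(1/(2*b)))*b) + b = (b**2 + ((146 + b + b**2)*(1/(2*b)))*b) + b = (b**2 + ((146 + b + b**2)/(2*b))*b) + b = (b**2 + (73 + b/2 + b**2/2)) + b = (73 + b/2 + 3*b**2/2) + b = 73 + 3*b/2 + 3*b**2/2)
1/(40433 + V(63)) = 1/(40433 + (73 + (3/2)*63 + (3/2)*63**2)) = 1/(40433 + (73 + 189/2 + (3/2)*3969)) = 1/(40433 + (73 + 189/2 + 11907/2)) = 1/(40433 + 6121) = 1/46554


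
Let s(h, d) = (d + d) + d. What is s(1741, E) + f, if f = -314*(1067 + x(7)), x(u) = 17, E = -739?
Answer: -342593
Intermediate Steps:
s(h, d) = 3*d (s(h, d) = 2*d + d = 3*d)
f = -340376 (f = -314*(1067 + 17) = -314*1084 = -340376)
s(1741, E) + f = 3*(-739) - 340376 = -2217 - 340376 = -342593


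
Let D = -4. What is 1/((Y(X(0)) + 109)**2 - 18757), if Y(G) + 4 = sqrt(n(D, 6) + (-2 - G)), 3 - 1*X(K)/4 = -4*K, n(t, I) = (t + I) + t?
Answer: -1937/15184276 - 105*I/7592138 ≈ -0.00012757 - 1.383e-5*I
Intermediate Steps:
n(t, I) = I + 2*t (n(t, I) = (I + t) + t = I + 2*t)
X(K) = 12 + 16*K (X(K) = 12 - (-16)*K = 12 + 16*K)
Y(G) = -4 + sqrt(-4 - G) (Y(G) = -4 + sqrt((6 + 2*(-4)) + (-2 - G)) = -4 + sqrt((6 - 8) + (-2 - G)) = -4 + sqrt(-2 + (-2 - G)) = -4 + sqrt(-4 - G))
1/((Y(X(0)) + 109)**2 - 18757) = 1/(((-4 + sqrt(-4 - (12 + 16*0))) + 109)**2 - 18757) = 1/(((-4 + sqrt(-4 - (12 + 0))) + 109)**2 - 18757) = 1/(((-4 + sqrt(-4 - 1*12)) + 109)**2 - 18757) = 1/(((-4 + sqrt(-4 - 12)) + 109)**2 - 18757) = 1/(((-4 + sqrt(-16)) + 109)**2 - 18757) = 1/(((-4 + 4*I) + 109)**2 - 18757) = 1/((105 + 4*I)**2 - 18757) = 1/(-18757 + (105 + 4*I)**2)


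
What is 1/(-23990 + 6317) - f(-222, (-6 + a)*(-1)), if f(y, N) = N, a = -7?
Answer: -229750/17673 ≈ -13.000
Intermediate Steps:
1/(-23990 + 6317) - f(-222, (-6 + a)*(-1)) = 1/(-23990 + 6317) - (-6 - 7)*(-1) = 1/(-17673) - (-13)*(-1) = -1/17673 - 1*13 = -1/17673 - 13 = -229750/17673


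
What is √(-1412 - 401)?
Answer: 7*I*√37 ≈ 42.579*I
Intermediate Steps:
√(-1412 - 401) = √(-1813) = 7*I*√37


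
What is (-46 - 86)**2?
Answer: 17424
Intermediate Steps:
(-46 - 86)**2 = (-132)**2 = 17424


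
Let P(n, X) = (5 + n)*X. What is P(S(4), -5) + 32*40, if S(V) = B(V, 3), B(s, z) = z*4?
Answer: 1195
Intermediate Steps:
B(s, z) = 4*z
S(V) = 12 (S(V) = 4*3 = 12)
P(n, X) = X*(5 + n)
P(S(4), -5) + 32*40 = -5*(5 + 12) + 32*40 = -5*17 + 1280 = -85 + 1280 = 1195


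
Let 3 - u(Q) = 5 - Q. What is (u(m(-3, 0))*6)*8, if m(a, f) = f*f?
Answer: -96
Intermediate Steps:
m(a, f) = f²
u(Q) = -2 + Q (u(Q) = 3 - (5 - Q) = 3 + (-5 + Q) = -2 + Q)
(u(m(-3, 0))*6)*8 = ((-2 + 0²)*6)*8 = ((-2 + 0)*6)*8 = -2*6*8 = -12*8 = -96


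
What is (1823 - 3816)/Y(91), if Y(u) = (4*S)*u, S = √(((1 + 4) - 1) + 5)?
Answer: -1993/1092 ≈ -1.8251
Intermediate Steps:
S = 3 (S = √((5 - 1) + 5) = √(4 + 5) = √9 = 3)
Y(u) = 12*u (Y(u) = (4*3)*u = 12*u)
(1823 - 3816)/Y(91) = (1823 - 3816)/((12*91)) = -1993/1092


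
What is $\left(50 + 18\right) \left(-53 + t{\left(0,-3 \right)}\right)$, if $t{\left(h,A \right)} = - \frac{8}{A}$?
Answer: $- \frac{10268}{3} \approx -3422.7$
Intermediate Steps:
$\left(50 + 18\right) \left(-53 + t{\left(0,-3 \right)}\right) = \left(50 + 18\right) \left(-53 - \frac{8}{-3}\right) = 68 \left(-53 - - \frac{8}{3}\right) = 68 \left(-53 + \frac{8}{3}\right) = 68 \left(- \frac{151}{3}\right) = - \frac{10268}{3}$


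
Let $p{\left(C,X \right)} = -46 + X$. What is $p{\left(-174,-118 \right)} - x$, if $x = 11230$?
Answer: $-11394$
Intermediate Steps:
$p{\left(-174,-118 \right)} - x = \left(-46 - 118\right) - 11230 = -164 - 11230 = -11394$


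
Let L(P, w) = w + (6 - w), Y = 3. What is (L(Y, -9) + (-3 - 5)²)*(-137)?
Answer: -9590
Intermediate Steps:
L(P, w) = 6
(L(Y, -9) + (-3 - 5)²)*(-137) = (6 + (-3 - 5)²)*(-137) = (6 + (-8)²)*(-137) = (6 + 64)*(-137) = 70*(-137) = -9590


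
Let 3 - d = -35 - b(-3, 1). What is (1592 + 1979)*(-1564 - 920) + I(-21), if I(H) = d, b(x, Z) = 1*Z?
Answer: -8870325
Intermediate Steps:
b(x, Z) = Z
d = 39 (d = 3 - (-35 - 1*1) = 3 - (-35 - 1) = 3 - 1*(-36) = 3 + 36 = 39)
I(H) = 39
(1592 + 1979)*(-1564 - 920) + I(-21) = (1592 + 1979)*(-1564 - 920) + 39 = 3571*(-2484) + 39 = -8870364 + 39 = -8870325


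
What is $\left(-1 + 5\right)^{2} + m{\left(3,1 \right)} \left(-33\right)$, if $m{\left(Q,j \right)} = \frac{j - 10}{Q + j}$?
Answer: $\frac{361}{4} \approx 90.25$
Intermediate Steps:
$m{\left(Q,j \right)} = \frac{-10 + j}{Q + j}$
$\left(-1 + 5\right)^{2} + m{\left(3,1 \right)} \left(-33\right) = \left(-1 + 5\right)^{2} + \frac{-10 + 1}{3 + 1} \left(-33\right) = 4^{2} + \frac{1}{4} \left(-9\right) \left(-33\right) = 16 + \frac{1}{4} \left(-9\right) \left(-33\right) = 16 - - \frac{297}{4} = 16 + \frac{297}{4} = \frac{361}{4}$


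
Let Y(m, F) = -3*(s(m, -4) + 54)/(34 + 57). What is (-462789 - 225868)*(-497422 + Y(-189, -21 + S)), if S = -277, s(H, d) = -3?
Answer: 31172441309635/91 ≈ 3.4255e+11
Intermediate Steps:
Y(m, F) = -153/91 (Y(m, F) = -3*(-3 + 54)/(34 + 57) = -153/91)
(-462789 - 225868)*(-497422 + Y(-189, -21 + S)) = (-462789 - 225868)*(-497422 - 153/91) = -688657*(-45265555/91) = 31172441309635/91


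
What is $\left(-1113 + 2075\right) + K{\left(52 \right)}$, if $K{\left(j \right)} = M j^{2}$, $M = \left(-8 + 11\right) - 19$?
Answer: $-42302$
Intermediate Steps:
$M = -16$ ($M = 3 - 19 = -16$)
$K{\left(j \right)} = - 16 j^{2}$
$\left(-1113 + 2075\right) + K{\left(52 \right)} = \left(-1113 + 2075\right) - 16 \cdot 52^{2} = 962 - 43264 = -42302$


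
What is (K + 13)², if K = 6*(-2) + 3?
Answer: 16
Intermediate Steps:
K = -9 (K = -12 + 3 = -9)
(K + 13)² = (-9 + 13)² = 4² = 16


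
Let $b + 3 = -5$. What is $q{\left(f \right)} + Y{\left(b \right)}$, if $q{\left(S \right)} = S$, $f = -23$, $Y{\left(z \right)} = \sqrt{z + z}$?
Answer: $-23 + 4 i \approx -23.0 + 4.0 i$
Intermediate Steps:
$b = -8$ ($b = -3 - 5 = -8$)
$Y{\left(z \right)} = \sqrt{2} \sqrt{z}$ ($Y{\left(z \right)} = \sqrt{2 z} = \sqrt{2} \sqrt{z}$)
$q{\left(f \right)} + Y{\left(b \right)} = -23 + \sqrt{2} \sqrt{-8} = -23 + \sqrt{2} \cdot 2 i \sqrt{2} = -23 + 4 i$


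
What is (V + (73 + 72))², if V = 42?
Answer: 34969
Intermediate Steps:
(V + (73 + 72))² = (42 + (73 + 72))² = (42 + 145)² = 187² = 34969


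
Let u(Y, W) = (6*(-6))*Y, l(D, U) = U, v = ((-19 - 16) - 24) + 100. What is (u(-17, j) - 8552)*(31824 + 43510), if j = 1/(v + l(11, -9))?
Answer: -598151960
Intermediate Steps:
v = 41 (v = (-35 - 24) + 100 = -59 + 100 = 41)
j = 1/32 (j = 1/(41 - 9) = 1/32 ≈ 0.031250)
u(Y, W) = -36*Y
(u(-17, j) - 8552)*(31824 + 43510) = (-36*(-17) - 8552)*(31824 + 43510) = (612 - 8552)*75334 = -7940*75334 = -598151960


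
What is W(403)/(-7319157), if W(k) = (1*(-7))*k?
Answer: 2821/7319157 ≈ 0.00038543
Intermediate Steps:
W(k) = -7*k
W(403)/(-7319157) = -7*403/(-7319157) = -2821*(-1/7319157) = 2821/7319157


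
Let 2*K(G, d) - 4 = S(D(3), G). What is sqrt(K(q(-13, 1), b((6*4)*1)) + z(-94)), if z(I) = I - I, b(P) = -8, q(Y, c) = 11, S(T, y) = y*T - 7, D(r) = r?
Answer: sqrt(15) ≈ 3.8730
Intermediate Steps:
S(T, y) = -7 + T*y (S(T, y) = T*y - 7 = -7 + T*y)
z(I) = 0
K(G, d) = -3/2 + 3*G/2 (K(G, d) = 2 + (-7 + 3*G)/2 = 2 + (-7/2 + 3*G/2) = -3/2 + 3*G/2)
sqrt(K(q(-13, 1), b((6*4)*1)) + z(-94)) = sqrt((-3/2 + (3/2)*11) + 0) = sqrt((-3/2 + 33/2) + 0) = sqrt(15 + 0) = sqrt(15)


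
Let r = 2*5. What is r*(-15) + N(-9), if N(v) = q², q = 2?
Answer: -146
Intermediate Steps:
r = 10
N(v) = 4 (N(v) = 2² = 4)
r*(-15) + N(-9) = 10*(-15) + 4 = -150 + 4 = -146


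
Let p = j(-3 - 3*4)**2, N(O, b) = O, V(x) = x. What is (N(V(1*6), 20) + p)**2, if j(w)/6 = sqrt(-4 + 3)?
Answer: 900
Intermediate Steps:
j(w) = 6*I (j(w) = 6*sqrt(-4 + 3) = 6*sqrt(-1) = 6*I)
p = -36 (p = (6*I)**2 = -36)
(N(V(1*6), 20) + p)**2 = (1*6 - 36)**2 = (6 - 36)**2 = (-30)**2 = 900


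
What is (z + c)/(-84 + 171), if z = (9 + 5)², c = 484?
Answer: 680/87 ≈ 7.8161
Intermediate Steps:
z = 196 (z = 14² = 196)
(z + c)/(-84 + 171) = (196 + 484)/(-84 + 171) = 680/87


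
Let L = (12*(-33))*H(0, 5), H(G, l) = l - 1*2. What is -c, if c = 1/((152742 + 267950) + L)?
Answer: -1/419504 ≈ -2.3838e-6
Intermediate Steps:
H(G, l) = -2 + l (H(G, l) = l - 2 = -2 + l)
L = -1188 (L = (12*(-33))*(-2 + 5) = -396*3 = -1188)
c = 1/419504 (c = 1/((152742 + 267950) - 1188) = 1/(420692 - 1188) = 1/419504 ≈ 2.3838e-6)
-c = -1*1/419504 = -1/419504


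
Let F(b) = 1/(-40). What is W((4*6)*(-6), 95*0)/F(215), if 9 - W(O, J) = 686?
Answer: 27080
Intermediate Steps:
W(O, J) = -677 (W(O, J) = 9 - 1*686 = 9 - 686 = -677)
F(b) = -1/40
W((4*6)*(-6), 95*0)/F(215) = -677/(-1/40) = -677*(-40) = 27080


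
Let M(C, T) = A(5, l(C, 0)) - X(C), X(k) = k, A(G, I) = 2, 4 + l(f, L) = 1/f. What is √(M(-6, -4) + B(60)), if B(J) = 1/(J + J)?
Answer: 31*√30/60 ≈ 2.8299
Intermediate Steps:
l(f, L) = -4 + 1/f
B(J) = 1/(2*J)
M(C, T) = 2 - C
√(M(-6, -4) + B(60)) = √((2 - 1*(-6)) + (½)/60) = √((2 + 6) + (½)*(1/60)) = √(8 + 1/120) = √(961/120) = 31*√30/60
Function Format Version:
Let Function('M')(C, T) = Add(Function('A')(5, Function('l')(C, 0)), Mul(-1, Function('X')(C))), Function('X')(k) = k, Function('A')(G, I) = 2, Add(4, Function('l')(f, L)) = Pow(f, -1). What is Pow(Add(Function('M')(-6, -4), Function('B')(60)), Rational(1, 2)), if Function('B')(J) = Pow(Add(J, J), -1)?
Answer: Mul(Rational(31, 60), Pow(30, Rational(1, 2))) ≈ 2.8299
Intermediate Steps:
Function('l')(f, L) = Add(-4, Pow(f, -1))
Function('B')(J) = Mul(Rational(1, 2), Pow(J, -1)) (Function('B')(J) = Pow(Mul(2, J), -1) = Mul(Rational(1, 2), Pow(J, -1)))
Function('M')(C, T) = Add(2, Mul(-1, C))
Pow(Add(Function('M')(-6, -4), Function('B')(60)), Rational(1, 2)) = Pow(Add(Add(2, Mul(-1, -6)), Mul(Rational(1, 2), Pow(60, -1))), Rational(1, 2)) = Pow(Add(Add(2, 6), Mul(Rational(1, 2), Rational(1, 60))), Rational(1, 2)) = Pow(Add(8, Rational(1, 120)), Rational(1, 2)) = Pow(Rational(961, 120), Rational(1, 2)) = Mul(Rational(31, 60), Pow(30, Rational(1, 2)))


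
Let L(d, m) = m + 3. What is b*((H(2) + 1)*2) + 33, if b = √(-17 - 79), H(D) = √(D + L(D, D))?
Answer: 33 + 8*I*√6*(1 + √7) ≈ 33.0 + 71.442*I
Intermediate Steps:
L(d, m) = 3 + m
H(D) = √(3 + 2*D) (H(D) = √(D + (3 + D)) = √(3 + 2*D))
b = 4*I*√6 (b = √(-96) = 4*I*√6 ≈ 9.798*I)
b*((H(2) + 1)*2) + 33 = (4*I*√6)*((√(3 + 2*2) + 1)*2) + 33 = (4*I*√6)*((√(3 + 4) + 1)*2) + 33 = (4*I*√6)*((√7 + 1)*2) + 33 = (4*I*√6)*((1 + √7)*2) + 33 = (4*I*√6)*(2 + 2*√7) + 33 = 4*I*√6*(2 + 2*√7) + 33 = 33 + 4*I*√6*(2 + 2*√7)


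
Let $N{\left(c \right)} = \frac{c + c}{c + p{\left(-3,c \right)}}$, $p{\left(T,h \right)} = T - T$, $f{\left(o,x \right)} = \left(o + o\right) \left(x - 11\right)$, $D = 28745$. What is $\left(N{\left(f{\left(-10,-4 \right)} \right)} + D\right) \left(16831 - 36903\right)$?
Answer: $-577009784$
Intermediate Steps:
$f{\left(o,x \right)} = 2 o \left(-11 + x\right)$
$p{\left(T,h \right)} = 0$
$N{\left(c \right)} = 2$ ($N{\left(c \right)} = \frac{c + c}{c + 0} = \frac{2 c}{c} = 2$)
$\left(N{\left(f{\left(-10,-4 \right)} \right)} + D\right) \left(16831 - 36903\right) = \left(2 + 28745\right) \left(16831 - 36903\right) = 28747 \left(-20072\right) = -577009784$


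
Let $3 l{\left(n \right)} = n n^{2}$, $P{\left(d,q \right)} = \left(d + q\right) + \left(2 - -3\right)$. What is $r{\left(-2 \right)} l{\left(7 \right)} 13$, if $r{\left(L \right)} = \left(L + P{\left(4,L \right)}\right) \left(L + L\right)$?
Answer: $- \frac{89180}{3} \approx -29727.0$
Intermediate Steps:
$P{\left(d,q \right)} = 5 + d + q$ ($P{\left(d,q \right)} = \left(d + q\right) + \left(2 + 3\right) = \left(d + q\right) + 5 = 5 + d + q$)
$r{\left(L \right)} = 2 L \left(9 + 2 L\right)$ ($r{\left(L \right)} = \left(L + \left(5 + 4 + L\right)\right) \left(L + L\right) = \left(L + \left(9 + L\right)\right) 2 L = \left(9 + 2 L\right) 2 L = 2 L \left(9 + 2 L\right)$)
$l{\left(n \right)} = \frac{n^{3}}{3}$ ($l{\left(n \right)} = \frac{n n^{2}}{3} = \frac{n^{3}}{3}$)
$r{\left(-2 \right)} l{\left(7 \right)} 13 = 2 \left(-2\right) \left(9 + 2 \left(-2\right)\right) \frac{7^{3}}{3} \cdot 13 = 2 \left(-2\right) \left(9 - 4\right) \frac{1}{3} \cdot 343 \cdot 13 = 2 \left(-2\right) 5 \cdot \frac{343}{3} \cdot 13 = \left(-20\right) \frac{343}{3} \cdot 13 = \left(- \frac{6860}{3}\right) 13 = - \frac{89180}{3}$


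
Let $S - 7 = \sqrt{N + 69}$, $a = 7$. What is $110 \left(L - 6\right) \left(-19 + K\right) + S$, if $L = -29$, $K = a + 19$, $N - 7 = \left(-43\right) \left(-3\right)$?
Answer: $-26943 + \sqrt{205} \approx -26929.0$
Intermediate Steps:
$N = 136$ ($N = 7 - -129 = 7 + 129 = 136$)
$K = 26$ ($K = 7 + 19 = 26$)
$S = 7 + \sqrt{205}$ ($S = 7 + \sqrt{136 + 69} = 7 + \sqrt{205} \approx 21.318$)
$110 \left(L - 6\right) \left(-19 + K\right) + S = 110 \left(-29 - 6\right) \left(-19 + 26\right) + \left(7 + \sqrt{205}\right) = 110 \left(\left(-35\right) 7\right) + \left(7 + \sqrt{205}\right) = 110 \left(-245\right) + \left(7 + \sqrt{205}\right) = -26950 + \left(7 + \sqrt{205}\right) = -26943 + \sqrt{205}$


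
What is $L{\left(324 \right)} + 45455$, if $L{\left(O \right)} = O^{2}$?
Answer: $150431$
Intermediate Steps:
$L{\left(324 \right)} + 45455 = 324^{2} + 45455 = 104976 + 45455 = 150431$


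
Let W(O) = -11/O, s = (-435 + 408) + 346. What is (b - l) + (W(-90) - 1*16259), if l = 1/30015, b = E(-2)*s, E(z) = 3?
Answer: -20412705/1334 ≈ -15302.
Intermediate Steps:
s = 319 (s = -27 + 346 = 319)
b = 957 (b = 3*319 = 957)
l = 1/30015 ≈ 3.3317e-5
(b - l) + (W(-90) - 1*16259) = (957 - 1*1/30015) + (-11/(-90) - 1*16259) = (957 - 1/30015) + (-11*(-1/90) - 16259) = 28724354/30015 + (11/90 - 16259) = 28724354/30015 - 1463299/90 = -20412705/1334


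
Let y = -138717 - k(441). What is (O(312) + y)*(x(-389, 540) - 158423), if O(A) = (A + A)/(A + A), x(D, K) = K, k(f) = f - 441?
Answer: 21900898228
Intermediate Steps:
k(f) = -441 + f
O(A) = 1 (O(A) = (2*A)/((2*A)) = (2*A)*(1/(2*A)) = 1)
y = -138717 (y = -138717 - (-441 + 441) = -138717 - 1*0 = -138717 + 0 = -138717)
(O(312) + y)*(x(-389, 540) - 158423) = (1 - 138717)*(540 - 158423) = -138716*(-157883) = 21900898228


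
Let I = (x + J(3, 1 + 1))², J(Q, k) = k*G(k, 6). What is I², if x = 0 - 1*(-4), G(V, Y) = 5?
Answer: 38416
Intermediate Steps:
J(Q, k) = 5*k (J(Q, k) = k*5 = 5*k)
x = 4 (x = 0 + 4 = 4)
I = 196 (I = (4 + 5*(1 + 1))² = (4 + 5*2)² = (4 + 10)² = 14² = 196)
I² = 196² = 38416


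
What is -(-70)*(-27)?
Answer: -1890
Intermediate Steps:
-(-70)*(-27) = -14*(-5)*(-27) = 70*(-27) = -1890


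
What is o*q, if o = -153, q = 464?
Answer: -70992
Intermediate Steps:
o*q = -153*464 = -70992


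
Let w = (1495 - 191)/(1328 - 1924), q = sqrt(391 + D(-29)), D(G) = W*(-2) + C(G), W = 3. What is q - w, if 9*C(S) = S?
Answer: 326/149 + 2*sqrt(859)/3 ≈ 21.727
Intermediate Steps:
C(S) = S/9
D(G) = -6 + G/9 (D(G) = 3*(-2) + G/9 = -6 + G/9)
q = 2*sqrt(859)/3 (q = sqrt(391 + (-6 + (1/9)*(-29))) = sqrt(391 + (-6 - 29/9)) = sqrt(391 - 83/9) = sqrt(3436/9) = 2*sqrt(859)/3 ≈ 19.539)
w = -326/149 (w = 1304/(-596) = 1304*(-1/596) = -326/149 ≈ -2.1879)
q - w = 2*sqrt(859)/3 - 1*(-326/149) = 2*sqrt(859)/3 + 326/149 = 326/149 + 2*sqrt(859)/3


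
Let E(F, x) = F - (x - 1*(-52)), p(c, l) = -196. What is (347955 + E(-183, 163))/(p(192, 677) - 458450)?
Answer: -347557/458646 ≈ -0.75779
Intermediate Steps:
E(F, x) = -52 + F - x (E(F, x) = F - (x + 52) = F - (52 + x) = F + (-52 - x) = -52 + F - x)
(347955 + E(-183, 163))/(p(192, 677) - 458450) = (347955 + (-52 - 183 - 1*163))/(-196 - 458450) = (347955 + (-52 - 183 - 163))/(-458646) = (347955 - 398)*(-1/458646) = 347557*(-1/458646) = -347557/458646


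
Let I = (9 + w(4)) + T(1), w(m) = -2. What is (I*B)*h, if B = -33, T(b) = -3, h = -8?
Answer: 1056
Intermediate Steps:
I = 4 (I = (9 - 2) - 3 = 7 - 3 = 4)
(I*B)*h = (4*(-33))*(-8) = -132*(-8) = 1056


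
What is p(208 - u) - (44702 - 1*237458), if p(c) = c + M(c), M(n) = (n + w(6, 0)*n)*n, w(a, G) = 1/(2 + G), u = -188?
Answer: 428376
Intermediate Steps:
M(n) = 3*n²/2 (M(n) = (n + n/(2 + 0))*n = (n + n/2)*n = (3*n/2)*n = 3*n²/2)
p(c) = c + 3*c²/2
p(208 - u) - (44702 - 1*237458) = (208 - 1*(-188))*(2 + 3*(208 - 1*(-188)))/2 - (44702 - 1*237458) = (208 + 188)*(2 + 3*(208 + 188))/2 - (44702 - 237458) = (½)*396*(2 + 3*396) - 1*(-192756) = (½)*396*(2 + 1188) + 192756 = (½)*396*1190 + 192756 = 235620 + 192756 = 428376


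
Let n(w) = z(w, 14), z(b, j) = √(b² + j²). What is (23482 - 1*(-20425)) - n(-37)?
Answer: 43907 - √1565 ≈ 43867.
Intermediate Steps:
n(w) = √(196 + w²) (n(w) = √(w² + 14²) = √(w² + 196) = √(196 + w²))
(23482 - 1*(-20425)) - n(-37) = (23482 - 1*(-20425)) - √(196 + (-37)²) = (23482 + 20425) - √(196 + 1369) = 43907 - √1565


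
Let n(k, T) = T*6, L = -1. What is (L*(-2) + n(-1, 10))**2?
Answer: 3844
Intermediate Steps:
n(k, T) = 6*T
(L*(-2) + n(-1, 10))**2 = (-1*(-2) + 6*10)**2 = (2 + 60)**2 = 62**2 = 3844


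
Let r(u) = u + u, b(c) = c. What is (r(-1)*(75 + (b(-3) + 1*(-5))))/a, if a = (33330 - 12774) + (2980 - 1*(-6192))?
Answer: -67/14864 ≈ -0.0045075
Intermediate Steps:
r(u) = 2*u
a = 29728 (a = 20556 + (2980 + 6192) = 20556 + 9172 = 29728)
(r(-1)*(75 + (b(-3) + 1*(-5))))/a = ((2*(-1))*(75 + (-3 + 1*(-5))))/29728 = -2*(75 + (-3 - 5))*(1/29728) = -2*(75 - 8)*(1/29728) = -2*67*(1/29728) = -134*1/29728 = -67/14864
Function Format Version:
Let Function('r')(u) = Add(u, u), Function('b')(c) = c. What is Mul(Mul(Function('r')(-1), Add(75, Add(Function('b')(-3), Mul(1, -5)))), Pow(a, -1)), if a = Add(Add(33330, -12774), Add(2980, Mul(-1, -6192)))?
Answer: Rational(-67, 14864) ≈ -0.0045075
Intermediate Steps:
Function('r')(u) = Mul(2, u)
a = 29728 (a = Add(20556, Add(2980, 6192)) = Add(20556, 9172) = 29728)
Mul(Mul(Function('r')(-1), Add(75, Add(Function('b')(-3), Mul(1, -5)))), Pow(a, -1)) = Mul(Mul(Mul(2, -1), Add(75, Add(-3, Mul(1, -5)))), Pow(29728, -1)) = Mul(Mul(-2, Add(75, Add(-3, -5))), Rational(1, 29728)) = Mul(Mul(-2, Add(75, -8)), Rational(1, 29728)) = Mul(Mul(-2, 67), Rational(1, 29728)) = Mul(-134, Rational(1, 29728)) = Rational(-67, 14864)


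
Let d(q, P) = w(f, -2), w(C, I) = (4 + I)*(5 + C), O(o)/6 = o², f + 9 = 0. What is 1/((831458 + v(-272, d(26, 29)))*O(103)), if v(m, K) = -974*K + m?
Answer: 1/53404305612 ≈ 1.8725e-11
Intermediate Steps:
f = -9 (f = -9 + 0 = -9)
O(o) = 6*o²
d(q, P) = -8 (d(q, P) = 20 + 4*(-9) + 5*(-2) - 9*(-2) = 20 - 36 - 10 + 18 = -8)
v(m, K) = m - 974*K
1/((831458 + v(-272, d(26, 29)))*O(103)) = 1/((831458 + (-272 - 974*(-8)))*((6*103²))) = 1/((831458 + (-272 + 7792))*((6*10609))) = 1/((831458 + 7520)*63654) = (1/63654)/838978 = (1/838978)*(1/63654) = 1/53404305612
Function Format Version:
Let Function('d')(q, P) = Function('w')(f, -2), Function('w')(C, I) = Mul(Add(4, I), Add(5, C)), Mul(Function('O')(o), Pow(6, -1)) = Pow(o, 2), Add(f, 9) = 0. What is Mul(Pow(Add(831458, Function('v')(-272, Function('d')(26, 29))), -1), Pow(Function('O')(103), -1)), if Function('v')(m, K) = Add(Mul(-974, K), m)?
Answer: Rational(1, 53404305612) ≈ 1.8725e-11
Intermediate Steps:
f = -9 (f = Add(-9, 0) = -9)
Function('O')(o) = Mul(6, Pow(o, 2))
Function('d')(q, P) = -8 (Function('d')(q, P) = Add(20, Mul(4, -9), Mul(5, -2), Mul(-9, -2)) = Add(20, -36, -10, 18) = -8)
Function('v')(m, K) = Add(m, Mul(-974, K))
Mul(Pow(Add(831458, Function('v')(-272, Function('d')(26, 29))), -1), Pow(Function('O')(103), -1)) = Mul(Pow(Add(831458, Add(-272, Mul(-974, -8))), -1), Pow(Mul(6, Pow(103, 2)), -1)) = Mul(Pow(Add(831458, Add(-272, 7792)), -1), Pow(Mul(6, 10609), -1)) = Mul(Pow(Add(831458, 7520), -1), Pow(63654, -1)) = Mul(Pow(838978, -1), Rational(1, 63654)) = Mul(Rational(1, 838978), Rational(1, 63654)) = Rational(1, 53404305612)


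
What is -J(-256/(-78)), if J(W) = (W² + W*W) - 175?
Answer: 233407/1521 ≈ 153.46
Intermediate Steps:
J(W) = -175 + 2*W² (J(W) = (W² + W²) - 175 = 2*W² - 175 = -175 + 2*W²)
-J(-256/(-78)) = -(-175 + 2*(-256/(-78))²) = -(-175 + 2*(-256*(-1/78))²) = -(-175 + 2*(128/39)²) = -(-175 + 2*(16384/1521)) = -(-175 + 32768/1521) = -1*(-233407/1521) = 233407/1521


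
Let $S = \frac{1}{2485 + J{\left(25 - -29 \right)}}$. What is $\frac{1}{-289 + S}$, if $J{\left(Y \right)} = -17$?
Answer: $- \frac{2468}{713251} \approx -0.0034602$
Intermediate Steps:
$S = \frac{1}{2468}$ ($S = \frac{1}{2485 - 17} = \frac{1}{2468} \approx 0.00040519$)
$\frac{1}{-289 + S} = \frac{1}{-289 + \frac{1}{2468}} = \frac{1}{- \frac{713251}{2468}} = - \frac{2468}{713251}$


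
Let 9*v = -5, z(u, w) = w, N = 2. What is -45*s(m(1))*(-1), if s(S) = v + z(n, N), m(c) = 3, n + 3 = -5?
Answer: 65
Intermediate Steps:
n = -8 (n = -3 - 5 = -8)
v = -5/9 (v = (⅑)*(-5) = -5/9 ≈ -0.55556)
s(S) = 13/9 (s(S) = -5/9 + 2 = 13/9)
-45*s(m(1))*(-1) = -45*13/9*(-1) = -65*(-1) = 65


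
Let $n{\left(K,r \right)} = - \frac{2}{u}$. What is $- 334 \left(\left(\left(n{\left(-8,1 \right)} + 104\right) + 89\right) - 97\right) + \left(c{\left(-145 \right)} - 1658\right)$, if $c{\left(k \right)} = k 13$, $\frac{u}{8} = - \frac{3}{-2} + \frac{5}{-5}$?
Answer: $-35440$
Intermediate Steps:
$u = 4$ ($u = 8 \left(- \frac{3}{-2} + \frac{5}{-5}\right) = 8 \left(\left(-3\right) \left(- \frac{1}{2}\right) + 5 \left(- \frac{1}{5}\right)\right) = 8 \left(\frac{3}{2} - 1\right) = 8 \cdot \frac{1}{2} = 4$)
$c{\left(k \right)} = 13 k$
$n{\left(K,r \right)} = - \frac{1}{2}$ ($n{\left(K,r \right)} = - \frac{2}{4} = \left(-2\right) \frac{1}{4} = - \frac{1}{2}$)
$- 334 \left(\left(\left(n{\left(-8,1 \right)} + 104\right) + 89\right) - 97\right) + \left(c{\left(-145 \right)} - 1658\right) = - 334 \left(\left(\left(- \frac{1}{2} + 104\right) + 89\right) - 97\right) + \left(13 \left(-145\right) - 1658\right) = - 334 \left(\left(\frac{207}{2} + 89\right) - 97\right) - 3543 = - 334 \left(\frac{385}{2} - 97\right) - 3543 = \left(-334\right) \frac{191}{2} - 3543 = -31897 - 3543 = -35440$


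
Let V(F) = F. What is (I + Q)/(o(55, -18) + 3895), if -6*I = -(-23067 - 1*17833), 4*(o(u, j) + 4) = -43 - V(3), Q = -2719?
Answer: -57214/23277 ≈ -2.4580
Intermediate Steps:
o(u, j) = -31/2 (o(u, j) = -4 + (-43 - 1*3)/4 = -4 + (-43 - 3)/4 = -4 + (¼)*(-46) = -4 - 23/2 = -31/2)
I = -20450/3 (I = -(-1)*(-23067 - 1*17833)/6 = -(-1)*(-23067 - 17833)/6 = -(-1)*(-40900)/6 = -⅙*40900 = -20450/3 ≈ -6816.7)
(I + Q)/(o(55, -18) + 3895) = (-20450/3 - 2719)/(-31/2 + 3895) = -28607/(3*7759/2) = -28607/3*2/7759 = -57214/23277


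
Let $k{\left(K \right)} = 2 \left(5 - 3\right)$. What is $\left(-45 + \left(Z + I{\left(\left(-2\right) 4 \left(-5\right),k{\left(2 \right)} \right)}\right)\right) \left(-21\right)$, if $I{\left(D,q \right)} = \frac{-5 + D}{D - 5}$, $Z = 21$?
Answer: $483$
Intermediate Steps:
$k{\left(K \right)} = 4$ ($k{\left(K \right)} = 2 \cdot 2 = 4$)
$I{\left(D,q \right)} = 1$ ($I{\left(D,q \right)} = \frac{-5 + D}{-5 + D} = 1$)
$\left(-45 + \left(Z + I{\left(\left(-2\right) 4 \left(-5\right),k{\left(2 \right)} \right)}\right)\right) \left(-21\right) = \left(-45 + \left(21 + 1\right)\right) \left(-21\right) = \left(-45 + 22\right) \left(-21\right) = \left(-23\right) \left(-21\right) = 483$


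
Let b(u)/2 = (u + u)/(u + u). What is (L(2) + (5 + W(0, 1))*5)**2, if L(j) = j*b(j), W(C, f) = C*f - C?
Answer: 841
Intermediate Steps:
b(u) = 2 (b(u) = 2*((u + u)/(u + u)) = 2*((2*u)/((2*u))) = 2*((2*u)*(1/(2*u))) = 2*1 = 2)
W(C, f) = -C + C*f
L(j) = 2*j (L(j) = j*2 = 2*j)
(L(2) + (5 + W(0, 1))*5)**2 = (2*2 + (5 + 0*(-1 + 1))*5)**2 = (4 + (5 + 0*0)*5)**2 = (4 + (5 + 0)*5)**2 = (4 + 5*5)**2 = (4 + 25)**2 = 29**2 = 841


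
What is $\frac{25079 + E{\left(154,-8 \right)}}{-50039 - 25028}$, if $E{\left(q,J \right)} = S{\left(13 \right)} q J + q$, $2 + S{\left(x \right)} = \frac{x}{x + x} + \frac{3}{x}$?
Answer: $- \frac{348357}{975871} \approx -0.35697$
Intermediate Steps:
$S{\left(x \right)} = - \frac{3}{2} + \frac{3}{x}$ ($S{\left(x \right)} = -2 + \left(\frac{x}{x + x} + \frac{3}{x}\right) = -2 + \left(\frac{x}{2 x} + \frac{3}{x}\right) = -2 + \left(x \frac{1}{2 x} + \frac{3}{x}\right) = -2 + \left(\frac{1}{2} + \frac{3}{x}\right) = - \frac{3}{2} + \frac{3}{x}$)
$E{\left(q,J \right)} = q - \frac{33 J q}{26}$ ($E{\left(q,J \right)} = \left(- \frac{3}{2} + \frac{3}{13}\right) q J + q = - \frac{33 q}{26} J + q = - \frac{33 J q}{26} + q = q - \frac{33 J q}{26}$)
$\frac{25079 + E{\left(154,-8 \right)}}{-50039 - 25028} = \frac{25079 + \frac{1}{26} \cdot 154 \left(26 - -264\right)}{-50039 - 25028} = \frac{25079 + \frac{1}{26} \cdot 154 \left(26 + 264\right)}{-75067} = \left(25079 + \frac{1}{26} \cdot 154 \cdot 290\right) \left(- \frac{1}{75067}\right) = \left(25079 + \frac{22330}{13}\right) \left(- \frac{1}{75067}\right) = \frac{348357}{13} \left(- \frac{1}{75067}\right) = - \frac{348357}{975871}$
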